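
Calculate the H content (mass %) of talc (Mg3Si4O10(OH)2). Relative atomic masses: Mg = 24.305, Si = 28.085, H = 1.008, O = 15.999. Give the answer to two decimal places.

0.53 mass %

M(Mg3Si4O10(OH)2) = 379.259 g/mol.
H contributes 2 × 1.008 = 2.016 g per mole.
2.016/379.259 = 0.0053 → 0.53%.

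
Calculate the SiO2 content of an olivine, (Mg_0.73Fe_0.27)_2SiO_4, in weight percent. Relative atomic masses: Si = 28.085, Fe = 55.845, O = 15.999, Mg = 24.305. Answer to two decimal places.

38.09 wt%

Formula mass = 157.723 g/mol.
1 Si → 1.0000 mol SiO2 per formula unit; M(SiO2) = 60.083, so SiO2 mass = 60.083 g.
60.083/157.723 × 100 = 38.09 wt%.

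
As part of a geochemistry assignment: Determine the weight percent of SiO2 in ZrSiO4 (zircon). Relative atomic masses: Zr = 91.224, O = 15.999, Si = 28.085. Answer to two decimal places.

32.78 wt%

M(ZrSiO4) = 183.305 g/mol; M(SiO2) = 60.083 g/mol.
Moles SiO2 per formula unit = 1 Si ÷ 1 = 1.0000.
SiO2 fraction = (1.0000 × 60.083) / 183.305 = 60.083/183.305 = 0.3278.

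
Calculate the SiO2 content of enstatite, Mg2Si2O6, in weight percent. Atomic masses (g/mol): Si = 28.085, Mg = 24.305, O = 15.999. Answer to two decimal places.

M(Mg2Si2O6) = 200.774 g/mol; M(SiO2) = 60.083 g/mol.
Moles SiO2 per formula unit = 2 Si ÷ 1 = 2.0000.
SiO2 fraction = (2.0000 × 60.083) / 200.774 = 120.166/200.774 = 0.5985.

59.85 wt%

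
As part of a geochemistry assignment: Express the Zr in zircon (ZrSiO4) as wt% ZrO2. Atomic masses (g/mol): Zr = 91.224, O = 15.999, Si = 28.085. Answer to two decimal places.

67.22 wt%

Molar mass of ZrSiO4 = 1*91.224 + 1*28.085 + 4*15.999 = 183.305 g/mol.
Each formula unit contains 1 Zr, equivalent to 1/1 = 1.0000 mol ZrO2.
M(ZrO2) = 1×91.224 + 2×15.999 = 123.222 g/mol.
Mass of ZrO2 per formula unit = 1.0000 × 123.222 = 123.222 g.
ZrO2 wt% = 123.222 / 183.305 × 100 = 67.22%.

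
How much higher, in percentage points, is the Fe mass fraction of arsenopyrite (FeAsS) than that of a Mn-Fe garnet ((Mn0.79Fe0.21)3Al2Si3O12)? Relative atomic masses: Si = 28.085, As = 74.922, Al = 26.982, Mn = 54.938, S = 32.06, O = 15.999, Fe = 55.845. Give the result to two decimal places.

Fe in FeAsS: molar mass 162.827 g/mol; 1×55.845 = 55.845 g → 34.30 wt%.
Fe in (Mn0.79Fe0.21)3Al2Si3O12: molar mass 495.592 g/mol; 0.63×55.845 = 35.182 g → 7.10 wt%.
Difference = 34.30 − 7.10 = 27.20 percentage points.

27.20 percentage points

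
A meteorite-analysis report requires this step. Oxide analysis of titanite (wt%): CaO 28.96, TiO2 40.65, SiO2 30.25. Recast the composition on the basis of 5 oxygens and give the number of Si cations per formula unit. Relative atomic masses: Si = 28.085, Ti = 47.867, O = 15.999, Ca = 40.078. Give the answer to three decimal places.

0.991 Si apfu

CaO (M=56.077): mol = 0.51643; Ca = 0.51643, O = 0.51643.
TiO2 (M=79.865): mol = 0.50898; Ti = 0.50898, O = 1.01796.
SiO2 (M=60.083): mol = 0.50347; Si = 0.50347, O = 1.00694.
ΣO = 2.54133; factor = 5/ΣO = 1.96747.
Si apfu = 0.50347 × 1.96747 = 0.991.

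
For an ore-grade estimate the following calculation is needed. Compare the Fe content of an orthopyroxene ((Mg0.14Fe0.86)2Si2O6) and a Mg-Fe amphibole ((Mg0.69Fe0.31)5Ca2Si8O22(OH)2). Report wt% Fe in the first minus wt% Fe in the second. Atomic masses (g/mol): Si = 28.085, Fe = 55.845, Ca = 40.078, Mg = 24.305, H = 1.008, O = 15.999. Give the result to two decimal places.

27.61 percentage points

M((Mg0.14Fe0.86)2Si2O6) = 255.023 g/mol, so wt% Fe = 96.053/255.023 × 100 = 37.66%.
M((Mg0.69Fe0.31)5Ca2Si8O22(OH)2) = 861.240 g/mol, so wt% Fe = 86.560/861.240 × 100 = 10.05%.
37.66 − 10.05 = 27.61 pp.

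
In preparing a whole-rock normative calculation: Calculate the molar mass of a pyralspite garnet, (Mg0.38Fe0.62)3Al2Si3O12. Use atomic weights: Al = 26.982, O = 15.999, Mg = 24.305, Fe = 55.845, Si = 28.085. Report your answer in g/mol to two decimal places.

Mg: 1.14 × 24.305 = 27.7077
Fe: 1.86 × 55.845 = 103.8717
Al: 2 × 26.982 = 53.9640
Si: 3 × 28.085 = 84.2550
O: 12 × 15.999 = 191.9880
Summing the contributions gives the formula mass.

461.79 g/mol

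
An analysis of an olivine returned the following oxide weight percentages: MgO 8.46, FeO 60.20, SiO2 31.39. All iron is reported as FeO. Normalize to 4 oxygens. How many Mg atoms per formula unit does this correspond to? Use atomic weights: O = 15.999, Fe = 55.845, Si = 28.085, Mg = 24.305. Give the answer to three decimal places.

MgO (M=40.304): mol = 0.20990; Mg = 0.20990, O = 0.20990.
FeO (M=71.844): mol = 0.83793; Fe = 0.83793, O = 0.83793.
SiO2 (M=60.083): mol = 0.52244; Si = 0.52244, O = 1.04488.
ΣO = 2.09271; factor = 4/ΣO = 1.91140.
Mg apfu = 0.20990 × 1.91140 = 0.401.

0.401 Mg apfu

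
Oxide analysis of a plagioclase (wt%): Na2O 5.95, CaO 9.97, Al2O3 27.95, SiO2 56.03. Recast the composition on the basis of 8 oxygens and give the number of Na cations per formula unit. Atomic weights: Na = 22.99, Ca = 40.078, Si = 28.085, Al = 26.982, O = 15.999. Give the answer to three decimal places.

5.95 wt% Na2O ÷ 61.979 g/mol = 0.09600 mol, giving 0.19200 Na and 0.09600 O.
9.97 wt% CaO ÷ 56.077 g/mol = 0.17779 mol, giving 0.17779 Ca and 0.17779 O.
27.95 wt% Al2O3 ÷ 101.961 g/mol = 0.27412 mol, giving 0.54824 Al and 0.82236 O.
56.03 wt% SiO2 ÷ 60.083 g/mol = 0.93254 mol, giving 0.93254 Si and 1.86508 O.
Oxygen sums to 2.96123; scaling by 8/2.96123 = 2.70158 puts the formula on 8 O.
Na: 0.19200 × 2.70158 = 0.519 atoms per formula unit.

0.519 Na apfu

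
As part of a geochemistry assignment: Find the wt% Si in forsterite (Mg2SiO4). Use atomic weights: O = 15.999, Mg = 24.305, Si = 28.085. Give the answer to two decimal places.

19.96 wt%

M(Mg2SiO4) = 140.691 g/mol.
Si contributes 1 × 28.085 = 28.085 g per mole.
28.085/140.691 = 0.1996 → 19.96%.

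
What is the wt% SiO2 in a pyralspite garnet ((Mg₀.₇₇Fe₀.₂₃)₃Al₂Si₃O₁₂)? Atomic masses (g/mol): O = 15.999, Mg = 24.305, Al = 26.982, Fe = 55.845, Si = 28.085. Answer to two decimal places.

42.42 wt%

M((Mg₀.₇₇Fe₀.₂₃)₃Al₂Si₃O₁₂) = 424.885 g/mol; M(SiO2) = 60.083 g/mol.
Moles SiO2 per formula unit = 3 Si ÷ 1 = 3.0000.
SiO2 fraction = (3.0000 × 60.083) / 424.885 = 180.249/424.885 = 0.4242.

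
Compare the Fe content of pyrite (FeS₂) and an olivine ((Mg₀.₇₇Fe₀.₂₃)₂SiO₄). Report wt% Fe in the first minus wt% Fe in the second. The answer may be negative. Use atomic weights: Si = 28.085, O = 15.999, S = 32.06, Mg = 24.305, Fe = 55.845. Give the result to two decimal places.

30.00 percentage points

First mineral: 55.845 g Fe in 119.965 g formula = 46.55 wt% Fe.
Second mineral: 25.689 g Fe in 155.199 g formula = 16.55 wt% Fe.
46.55% − 16.55% gives a difference of 30.00 percentage points.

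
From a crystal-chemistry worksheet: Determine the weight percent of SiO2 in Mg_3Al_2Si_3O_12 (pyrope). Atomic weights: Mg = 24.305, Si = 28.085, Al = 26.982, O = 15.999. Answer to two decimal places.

44.71 wt%

Formula mass = 403.122 g/mol.
3 Si → 3.0000 mol SiO2 per formula unit; M(SiO2) = 60.083, so SiO2 mass = 180.249 g.
180.249/403.122 × 100 = 44.71 wt%.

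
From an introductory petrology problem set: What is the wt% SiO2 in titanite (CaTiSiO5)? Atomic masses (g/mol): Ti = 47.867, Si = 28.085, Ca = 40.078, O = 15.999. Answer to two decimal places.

30.65 wt%

M(CaTiSiO5) = 196.025 g/mol; M(SiO2) = 60.083 g/mol.
Moles SiO2 per formula unit = 1 Si ÷ 1 = 1.0000.
SiO2 fraction = (1.0000 × 60.083) / 196.025 = 60.083/196.025 = 0.3065.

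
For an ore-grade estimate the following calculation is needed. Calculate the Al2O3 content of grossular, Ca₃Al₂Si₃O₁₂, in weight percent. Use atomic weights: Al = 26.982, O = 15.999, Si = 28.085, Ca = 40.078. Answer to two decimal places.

22.64 wt%

Formula mass = 450.441 g/mol.
2 Al → 1.0000 mol Al2O3 per formula unit; M(Al2O3) = 101.961, so Al2O3 mass = 101.961 g.
101.961/450.441 × 100 = 22.64 wt%.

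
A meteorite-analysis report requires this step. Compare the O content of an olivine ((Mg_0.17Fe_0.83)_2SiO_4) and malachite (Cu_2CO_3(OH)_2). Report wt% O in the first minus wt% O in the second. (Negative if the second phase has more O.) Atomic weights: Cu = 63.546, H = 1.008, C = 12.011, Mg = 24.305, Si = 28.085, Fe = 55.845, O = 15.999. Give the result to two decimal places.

-3.03 percentage points

O in (Mg_0.17Fe_0.83)_2SiO_4: molar mass 193.047 g/mol; 4×15.999 = 63.996 g → 33.15 wt%.
O in Cu_2CO_3(OH)_2: molar mass 221.114 g/mol; 5×15.999 = 79.995 g → 36.18 wt%.
Difference = 33.15 − 36.18 = -3.03 percentage points.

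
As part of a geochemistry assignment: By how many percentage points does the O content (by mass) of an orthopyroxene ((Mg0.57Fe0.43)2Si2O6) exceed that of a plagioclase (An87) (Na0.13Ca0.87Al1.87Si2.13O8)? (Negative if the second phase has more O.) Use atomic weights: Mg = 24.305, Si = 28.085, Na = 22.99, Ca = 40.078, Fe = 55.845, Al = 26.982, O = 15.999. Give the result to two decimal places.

-4.23 percentage points

O in (Mg0.57Fe0.43)2Si2O6: molar mass 227.898 g/mol; 6×15.999 = 95.994 g → 42.12 wt%.
O in Na0.13Ca0.87Al1.87Si2.13O8: molar mass 276.126 g/mol; 8×15.999 = 127.992 g → 46.35 wt%.
Difference = 42.12 − 46.35 = -4.23 percentage points.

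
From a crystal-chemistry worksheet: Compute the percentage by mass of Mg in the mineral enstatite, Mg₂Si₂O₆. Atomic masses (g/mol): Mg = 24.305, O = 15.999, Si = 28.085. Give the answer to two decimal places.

Formula mass = 2*24.305 + 2*28.085 + 6*15.999 = 200.774 g/mol, of which 48.610 g is Mg.
So Mg makes up 48.610/200.774 = 0.2421 of the mass, i.e. 24.21%.

24.21 weight percent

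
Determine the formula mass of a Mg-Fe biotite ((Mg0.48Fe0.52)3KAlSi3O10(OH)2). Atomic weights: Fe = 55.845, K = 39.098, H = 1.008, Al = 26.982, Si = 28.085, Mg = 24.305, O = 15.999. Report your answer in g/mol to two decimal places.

M = 1.44×24.305 + 1.56×55.845 + 1×39.098 + 1×26.982 + 3×28.085 + 12×15.999 + 2×1.008

466.46 g/mol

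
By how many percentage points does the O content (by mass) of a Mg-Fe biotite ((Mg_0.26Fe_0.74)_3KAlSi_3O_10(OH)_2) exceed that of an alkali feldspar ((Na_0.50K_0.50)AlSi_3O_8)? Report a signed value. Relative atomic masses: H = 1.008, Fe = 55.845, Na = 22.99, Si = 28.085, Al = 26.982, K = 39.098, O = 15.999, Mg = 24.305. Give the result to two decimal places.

-7.96 percentage points

M((Mg_0.26Fe_0.74)_3KAlSi_3O_10(OH)_2) = 487.273 g/mol, so wt% O = 191.988/487.273 × 100 = 39.40%.
M((Na_0.50K_0.50)AlSi_3O_8) = 270.273 g/mol, so wt% O = 127.992/270.273 × 100 = 47.36%.
39.40 − 47.36 = -7.96 pp.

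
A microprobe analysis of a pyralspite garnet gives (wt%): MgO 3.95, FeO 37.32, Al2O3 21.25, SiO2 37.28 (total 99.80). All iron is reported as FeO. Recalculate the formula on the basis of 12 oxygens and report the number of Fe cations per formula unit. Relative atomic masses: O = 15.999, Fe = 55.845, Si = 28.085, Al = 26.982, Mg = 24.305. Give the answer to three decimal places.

3.95 wt% MgO ÷ 40.304 g/mol = 0.09801 mol, giving 0.09801 Mg and 0.09801 O.
37.32 wt% FeO ÷ 71.844 g/mol = 0.51946 mol, giving 0.51946 Fe and 0.51946 O.
21.25 wt% Al2O3 ÷ 101.961 g/mol = 0.20841 mol, giving 0.41682 Al and 0.62523 O.
37.28 wt% SiO2 ÷ 60.083 g/mol = 0.62048 mol, giving 0.62048 Si and 1.24096 O.
Oxygen sums to 2.48366; scaling by 12/2.48366 = 4.83158 puts the formula on 12 O.
Fe: 0.51946 × 4.83158 = 2.510 atoms per formula unit.

2.510 Fe apfu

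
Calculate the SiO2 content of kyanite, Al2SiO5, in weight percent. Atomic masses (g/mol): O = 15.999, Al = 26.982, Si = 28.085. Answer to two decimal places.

37.08 wt%

M(Al2SiO5) = 162.044 g/mol; M(SiO2) = 60.083 g/mol.
Moles SiO2 per formula unit = 1 Si ÷ 1 = 1.0000.
SiO2 fraction = (1.0000 × 60.083) / 162.044 = 60.083/162.044 = 0.3708.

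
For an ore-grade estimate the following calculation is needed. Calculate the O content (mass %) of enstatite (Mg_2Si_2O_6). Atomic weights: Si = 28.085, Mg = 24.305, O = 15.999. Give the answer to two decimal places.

47.81 mass %

Molar mass of Mg_2Si_2O_6: 2*24.305 + 2*28.085 + 6*15.999 = 200.774 g/mol.
Mass of O per formula unit: 6 × 15.999 = 95.994 g.
Weight fraction O = 95.994 / 200.774 = 0.4781.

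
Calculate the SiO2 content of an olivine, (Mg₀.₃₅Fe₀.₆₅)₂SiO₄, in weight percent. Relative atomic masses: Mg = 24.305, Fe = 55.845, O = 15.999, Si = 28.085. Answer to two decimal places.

33.07 wt%

Formula mass = 181.693 g/mol.
1 Si → 1.0000 mol SiO2 per formula unit; M(SiO2) = 60.083, so SiO2 mass = 60.083 g.
60.083/181.693 × 100 = 33.07 wt%.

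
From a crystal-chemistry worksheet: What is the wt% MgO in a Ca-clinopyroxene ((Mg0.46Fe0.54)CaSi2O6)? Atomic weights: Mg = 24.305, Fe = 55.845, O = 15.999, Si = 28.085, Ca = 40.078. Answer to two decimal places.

M((Mg0.46Fe0.54)CaSi2O6) = 233.579 g/mol; M(MgO) = 40.304 g/mol.
Moles MgO per formula unit = 0.46 Mg ÷ 1 = 0.4600.
MgO fraction = (0.4600 × 40.304) / 233.579 = 18.540/233.579 = 0.0794.

7.94 wt%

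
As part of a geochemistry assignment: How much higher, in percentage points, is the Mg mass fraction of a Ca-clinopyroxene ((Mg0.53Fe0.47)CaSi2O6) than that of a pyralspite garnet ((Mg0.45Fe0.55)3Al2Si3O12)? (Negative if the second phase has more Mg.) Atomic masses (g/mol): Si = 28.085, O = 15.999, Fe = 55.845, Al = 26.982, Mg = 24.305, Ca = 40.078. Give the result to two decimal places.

-1.64 percentage points

M((Mg0.53Fe0.47)CaSi2O6) = 231.371 g/mol, so wt% Mg = 12.882/231.371 × 100 = 5.57%.
M((Mg0.45Fe0.55)3Al2Si3O12) = 455.163 g/mol, so wt% Mg = 32.812/455.163 × 100 = 7.21%.
5.57 − 7.21 = -1.64 pp.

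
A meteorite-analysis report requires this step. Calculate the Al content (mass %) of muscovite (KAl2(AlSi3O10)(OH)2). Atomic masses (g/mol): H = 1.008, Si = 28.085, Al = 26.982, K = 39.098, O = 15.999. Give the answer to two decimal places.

Molar mass of KAl2(AlSi3O10)(OH)2: 1×39.098 + 3×26.982 + 3×28.085 + 12×15.999 + 2×1.008 = 398.303 g/mol.
Mass of Al per formula unit: 3 × 26.982 = 80.946 g.
Weight fraction Al = 80.946 / 398.303 = 0.2032.

20.32 mass %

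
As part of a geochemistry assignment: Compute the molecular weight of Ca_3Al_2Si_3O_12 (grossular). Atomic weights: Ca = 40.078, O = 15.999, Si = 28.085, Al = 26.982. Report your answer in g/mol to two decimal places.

Ca: 3 × 40.078 = 120.2340
Al: 2 × 26.982 = 53.9640
Si: 3 × 28.085 = 84.2550
O: 12 × 15.999 = 191.9880
Summing the contributions gives the formula mass.

450.44 g/mol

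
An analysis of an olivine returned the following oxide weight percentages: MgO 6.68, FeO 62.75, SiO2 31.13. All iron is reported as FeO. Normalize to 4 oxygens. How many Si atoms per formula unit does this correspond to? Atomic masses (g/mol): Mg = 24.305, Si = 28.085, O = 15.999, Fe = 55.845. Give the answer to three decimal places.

0.999 Si apfu

MgO (M=40.304): mol = 0.16574; Mg = 0.16574, O = 0.16574.
FeO (M=71.844): mol = 0.87342; Fe = 0.87342, O = 0.87342.
SiO2 (M=60.083): mol = 0.51812; Si = 0.51812, O = 1.03624.
ΣO = 2.07540; factor = 4/ΣO = 1.92734.
Si apfu = 0.51812 × 1.92734 = 0.999.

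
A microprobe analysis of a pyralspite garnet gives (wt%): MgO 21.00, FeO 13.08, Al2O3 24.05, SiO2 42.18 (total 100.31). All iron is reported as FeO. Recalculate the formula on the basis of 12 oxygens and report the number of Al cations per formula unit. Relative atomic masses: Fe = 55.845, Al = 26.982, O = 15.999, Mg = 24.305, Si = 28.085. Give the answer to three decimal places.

2.011 Al apfu

21.00 wt% MgO ÷ 40.304 g/mol = 0.52104 mol, giving 0.52104 Mg and 0.52104 O.
13.08 wt% FeO ÷ 71.844 g/mol = 0.18206 mol, giving 0.18206 Fe and 0.18206 O.
24.05 wt% Al2O3 ÷ 101.961 g/mol = 0.23587 mol, giving 0.47174 Al and 0.70761 O.
42.18 wt% SiO2 ÷ 60.083 g/mol = 0.70203 mol, giving 0.70203 Si and 1.40406 O.
Oxygen sums to 2.81477; scaling by 12/2.81477 = 4.26323 puts the formula on 12 O.
Al: 0.47174 × 4.26323 = 2.011 atoms per formula unit.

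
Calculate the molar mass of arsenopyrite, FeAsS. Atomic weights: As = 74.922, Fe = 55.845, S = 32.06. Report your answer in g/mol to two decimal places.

M = 1×55.845 + 1×74.922 + 1×32.06

162.83 g/mol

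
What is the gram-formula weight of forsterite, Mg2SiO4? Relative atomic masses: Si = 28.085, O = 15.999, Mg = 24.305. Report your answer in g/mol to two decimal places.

140.69 g/mol

M = 2·24.305 + 1·28.085 + 4·15.999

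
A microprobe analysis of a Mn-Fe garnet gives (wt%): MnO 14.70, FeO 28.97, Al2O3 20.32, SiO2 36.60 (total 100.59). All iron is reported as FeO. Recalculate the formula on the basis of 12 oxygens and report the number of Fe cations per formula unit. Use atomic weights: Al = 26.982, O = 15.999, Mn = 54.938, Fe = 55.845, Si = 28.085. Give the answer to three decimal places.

14.70 wt% MnO ÷ 70.937 g/mol = 0.20723 mol, giving 0.20723 Mn and 0.20723 O.
28.97 wt% FeO ÷ 71.844 g/mol = 0.40323 mol, giving 0.40323 Fe and 0.40323 O.
20.32 wt% Al2O3 ÷ 101.961 g/mol = 0.19929 mol, giving 0.39858 Al and 0.59787 O.
36.60 wt% SiO2 ÷ 60.083 g/mol = 0.60916 mol, giving 0.60916 Si and 1.21832 O.
Oxygen sums to 2.42665; scaling by 12/2.42665 = 4.94509 puts the formula on 12 O.
Fe: 0.40323 × 4.94509 = 1.994 atoms per formula unit.

1.994 Fe apfu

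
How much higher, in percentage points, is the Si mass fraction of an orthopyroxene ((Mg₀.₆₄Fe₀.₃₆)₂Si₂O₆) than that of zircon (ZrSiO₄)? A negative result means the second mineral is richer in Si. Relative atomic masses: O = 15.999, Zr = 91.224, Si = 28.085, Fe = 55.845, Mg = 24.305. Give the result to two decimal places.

M((Mg₀.₆₄Fe₀.₃₆)₂Si₂O₆) = 223.483 g/mol, so wt% Si = 56.170/223.483 × 100 = 25.13%.
M(ZrSiO₄) = 183.305 g/mol, so wt% Si = 28.085/183.305 × 100 = 15.32%.
25.13 − 15.32 = 9.81 pp.

9.81 percentage points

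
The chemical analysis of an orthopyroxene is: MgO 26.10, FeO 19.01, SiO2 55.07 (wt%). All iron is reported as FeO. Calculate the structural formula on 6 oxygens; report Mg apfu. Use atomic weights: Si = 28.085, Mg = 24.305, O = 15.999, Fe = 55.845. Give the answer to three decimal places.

1.415 Mg apfu

26.10 wt% MgO ÷ 40.304 g/mol = 0.64758 mol, giving 0.64758 Mg and 0.64758 O.
19.01 wt% FeO ÷ 71.844 g/mol = 0.26460 mol, giving 0.26460 Fe and 0.26460 O.
55.07 wt% SiO2 ÷ 60.083 g/mol = 0.91657 mol, giving 0.91657 Si and 1.83314 O.
Oxygen sums to 2.74532; scaling by 6/2.74532 = 2.18554 puts the formula on 6 O.
Mg: 0.64758 × 2.18554 = 1.415 atoms per formula unit.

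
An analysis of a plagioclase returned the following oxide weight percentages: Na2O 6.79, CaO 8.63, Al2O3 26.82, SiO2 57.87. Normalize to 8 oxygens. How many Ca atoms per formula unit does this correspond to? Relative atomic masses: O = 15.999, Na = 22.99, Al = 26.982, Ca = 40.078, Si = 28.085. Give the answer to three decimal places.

0.413 Ca apfu

Na2O: 6.79/61.979 = 0.10955 mol → 0.21910 mol Na, 0.10955 mol O.
CaO: 8.63/56.077 = 0.15390 mol → 0.15390 mol Ca, 0.15390 mol O.
Al2O3: 26.82/101.961 = 0.26304 mol → 0.52608 mol Al, 0.78912 mol O.
SiO2: 57.87/60.083 = 0.96317 mol → 0.96317 mol Si, 1.92634 mol O.
Total oxygen = 2.97891 mol. Normalization factor = 8/2.97891 = 2.68555.
Ca per 8 O = 0.15390 × 2.68555 = 0.413.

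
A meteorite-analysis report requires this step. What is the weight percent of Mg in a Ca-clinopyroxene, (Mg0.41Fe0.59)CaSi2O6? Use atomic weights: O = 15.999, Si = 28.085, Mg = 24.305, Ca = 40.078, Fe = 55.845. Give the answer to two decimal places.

4.24 weight percent

Formula mass = 0.41·24.305 + 0.59·55.845 + 1·40.078 + 2·28.085 + 6·15.999 = 235.156 g/mol, of which 9.965 g is Mg.
So Mg makes up 9.965/235.156 = 0.0424 of the mass, i.e. 4.24%.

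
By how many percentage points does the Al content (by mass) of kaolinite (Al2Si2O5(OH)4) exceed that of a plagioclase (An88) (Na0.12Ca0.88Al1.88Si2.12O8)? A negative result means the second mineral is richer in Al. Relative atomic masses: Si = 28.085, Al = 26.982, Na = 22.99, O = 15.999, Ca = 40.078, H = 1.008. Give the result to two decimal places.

2.54 percentage points

Al in Al2Si2O5(OH)4: molar mass 258.157 g/mol; 2×26.982 = 53.964 g → 20.90 wt%.
Al in Na0.12Ca0.88Al1.88Si2.12O8: molar mass 276.286 g/mol; 1.88×26.982 = 50.726 g → 18.36 wt%.
Difference = 20.90 − 18.36 = 2.54 percentage points.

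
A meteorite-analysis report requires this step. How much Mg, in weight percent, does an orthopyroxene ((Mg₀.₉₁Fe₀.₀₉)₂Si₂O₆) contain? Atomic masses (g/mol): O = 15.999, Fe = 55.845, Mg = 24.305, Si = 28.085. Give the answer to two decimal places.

21.43 weight percent

M((Mg₀.₉₁Fe₀.₀₉)₂Si₂O₆) = 206.451 g/mol.
Mg contributes 1.82 × 24.305 = 44.235 g per mole.
44.235/206.451 = 0.2143 → 21.43%.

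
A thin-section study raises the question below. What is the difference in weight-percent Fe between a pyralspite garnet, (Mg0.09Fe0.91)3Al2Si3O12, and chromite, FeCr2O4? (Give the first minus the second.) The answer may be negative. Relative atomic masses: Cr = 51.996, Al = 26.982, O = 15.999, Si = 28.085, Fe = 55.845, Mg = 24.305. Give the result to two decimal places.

6.21 percentage points

Fe in (Mg0.09Fe0.91)3Al2Si3O12: molar mass 489.226 g/mol; 2.73×55.845 = 152.457 g → 31.16 wt%.
Fe in FeCr2O4: molar mass 223.833 g/mol; 1×55.845 = 55.845 g → 24.95 wt%.
Difference = 31.16 − 24.95 = 6.21 percentage points.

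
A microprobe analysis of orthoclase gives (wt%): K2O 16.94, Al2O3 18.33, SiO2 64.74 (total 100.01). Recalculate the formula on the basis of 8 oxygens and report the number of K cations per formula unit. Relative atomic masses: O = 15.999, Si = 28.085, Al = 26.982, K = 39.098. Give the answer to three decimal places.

1.001 K apfu

16.94 wt% K2O ÷ 94.195 g/mol = 0.17984 mol, giving 0.35968 K and 0.17984 O.
18.33 wt% Al2O3 ÷ 101.961 g/mol = 0.17977 mol, giving 0.35954 Al and 0.53931 O.
64.74 wt% SiO2 ÷ 60.083 g/mol = 1.07751 mol, giving 1.07751 Si and 2.15502 O.
Oxygen sums to 2.87417; scaling by 8/2.87417 = 2.78341 puts the formula on 8 O.
K: 0.35968 × 2.78341 = 1.001 atoms per formula unit.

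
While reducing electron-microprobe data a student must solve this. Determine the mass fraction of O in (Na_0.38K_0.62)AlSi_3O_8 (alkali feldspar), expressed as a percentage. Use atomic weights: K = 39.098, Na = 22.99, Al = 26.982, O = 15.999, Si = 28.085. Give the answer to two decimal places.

47.02 wt%

Formula mass = 0.38×22.99 + 0.62×39.098 + 1×26.982 + 3×28.085 + 8×15.999 = 272.206 g/mol, of which 127.992 g is O.
So O makes up 127.992/272.206 = 0.4702 of the mass, i.e. 47.02%.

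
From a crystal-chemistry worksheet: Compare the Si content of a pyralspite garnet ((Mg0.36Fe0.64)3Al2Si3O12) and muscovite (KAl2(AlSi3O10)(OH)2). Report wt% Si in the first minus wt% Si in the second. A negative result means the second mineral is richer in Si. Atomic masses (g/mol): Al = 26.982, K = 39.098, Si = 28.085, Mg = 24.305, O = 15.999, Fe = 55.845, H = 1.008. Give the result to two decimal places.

-2.98 percentage points

Si in (Mg0.36Fe0.64)3Al2Si3O12: molar mass 463.679 g/mol; 3×28.085 = 84.255 g → 18.17 wt%.
Si in KAl2(AlSi3O10)(OH)2: molar mass 398.303 g/mol; 3×28.085 = 84.255 g → 21.15 wt%.
Difference = 18.17 − 21.15 = -2.98 percentage points.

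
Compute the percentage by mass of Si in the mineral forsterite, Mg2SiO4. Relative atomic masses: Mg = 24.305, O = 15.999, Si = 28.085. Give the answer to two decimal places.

19.96 weight percent

M(Mg2SiO4) = 140.691 g/mol.
Si contributes 1 × 28.085 = 28.085 g per mole.
28.085/140.691 = 0.1996 → 19.96%.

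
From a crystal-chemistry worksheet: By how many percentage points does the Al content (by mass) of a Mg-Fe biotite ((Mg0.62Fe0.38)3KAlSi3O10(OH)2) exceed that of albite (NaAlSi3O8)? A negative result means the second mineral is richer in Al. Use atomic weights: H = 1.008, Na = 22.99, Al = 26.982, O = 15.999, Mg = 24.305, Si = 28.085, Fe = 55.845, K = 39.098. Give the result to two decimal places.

-4.34 percentage points

M((Mg0.62Fe0.38)3KAlSi3O10(OH)2) = 453.210 g/mol, so wt% Al = 26.982/453.210 × 100 = 5.95%.
M(NaAlSi3O8) = 262.219 g/mol, so wt% Al = 26.982/262.219 × 100 = 10.29%.
5.95 − 10.29 = -4.34 pp.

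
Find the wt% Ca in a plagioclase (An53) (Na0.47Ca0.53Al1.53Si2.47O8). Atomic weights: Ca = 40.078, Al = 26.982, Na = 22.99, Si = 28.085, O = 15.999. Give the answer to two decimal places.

7.85 weight percent

Formula mass = 0.47×22.99 + 0.53×40.078 + 1.53×26.982 + 2.47×28.085 + 8×15.999 = 270.691 g/mol, of which 21.241 g is Ca.
So Ca makes up 21.241/270.691 = 0.0785 of the mass, i.e. 7.85%.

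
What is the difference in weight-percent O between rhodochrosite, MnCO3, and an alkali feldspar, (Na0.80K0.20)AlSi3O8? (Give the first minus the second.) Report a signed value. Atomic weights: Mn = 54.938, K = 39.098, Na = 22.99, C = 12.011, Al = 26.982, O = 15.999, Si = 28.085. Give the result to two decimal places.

M(MnCO3) = 114.946 g/mol, so wt% O = 47.997/114.946 × 100 = 41.76%.
M((Na0.80K0.20)AlSi3O8) = 265.441 g/mol, so wt% O = 127.992/265.441 × 100 = 48.22%.
41.76 − 48.22 = -6.46 pp.

-6.46 percentage points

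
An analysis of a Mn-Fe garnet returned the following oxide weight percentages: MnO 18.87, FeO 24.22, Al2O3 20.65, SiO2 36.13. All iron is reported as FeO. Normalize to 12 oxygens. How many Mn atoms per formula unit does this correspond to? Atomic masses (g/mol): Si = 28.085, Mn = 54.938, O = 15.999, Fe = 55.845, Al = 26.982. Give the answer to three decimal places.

18.87 wt% MnO ÷ 70.937 g/mol = 0.26601 mol, giving 0.26601 Mn and 0.26601 O.
24.22 wt% FeO ÷ 71.844 g/mol = 0.33712 mol, giving 0.33712 Fe and 0.33712 O.
20.65 wt% Al2O3 ÷ 101.961 g/mol = 0.20253 mol, giving 0.40506 Al and 0.60759 O.
36.13 wt% SiO2 ÷ 60.083 g/mol = 0.60133 mol, giving 0.60133 Si and 1.20266 O.
Oxygen sums to 2.41338; scaling by 12/2.41338 = 4.97228 puts the formula on 12 O.
Mn: 0.26601 × 4.97228 = 1.323 atoms per formula unit.

1.323 Mn apfu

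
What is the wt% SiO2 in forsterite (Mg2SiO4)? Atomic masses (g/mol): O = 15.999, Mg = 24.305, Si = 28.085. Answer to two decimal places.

Formula mass = 140.691 g/mol.
1 Si → 1.0000 mol SiO2 per formula unit; M(SiO2) = 60.083, so SiO2 mass = 60.083 g.
60.083/140.691 × 100 = 42.71 wt%.

42.71 wt%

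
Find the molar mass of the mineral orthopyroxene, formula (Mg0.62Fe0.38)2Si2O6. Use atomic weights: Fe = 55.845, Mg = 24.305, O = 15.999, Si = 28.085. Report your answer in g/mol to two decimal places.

224.74 g/mol

M = 1.24·24.305 + 0.76·55.845 + 2·28.085 + 6·15.999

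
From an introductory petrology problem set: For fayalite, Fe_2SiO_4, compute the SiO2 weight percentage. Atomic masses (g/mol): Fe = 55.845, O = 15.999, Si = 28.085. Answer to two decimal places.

29.49 wt%

Formula mass = 203.771 g/mol.
1 Si → 1.0000 mol SiO2 per formula unit; M(SiO2) = 60.083, so SiO2 mass = 60.083 g.
60.083/203.771 × 100 = 29.49 wt%.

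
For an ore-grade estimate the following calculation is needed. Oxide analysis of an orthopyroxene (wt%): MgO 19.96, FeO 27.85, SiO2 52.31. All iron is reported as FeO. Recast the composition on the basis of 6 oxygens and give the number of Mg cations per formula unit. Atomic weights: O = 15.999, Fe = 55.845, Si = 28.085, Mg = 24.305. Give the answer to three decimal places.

MgO (M=40.304): mol = 0.49524; Mg = 0.49524, O = 0.49524.
FeO (M=71.844): mol = 0.38765; Fe = 0.38765, O = 0.38765.
SiO2 (M=60.083): mol = 0.87063; Si = 0.87063, O = 1.74126.
ΣO = 2.62415; factor = 6/ΣO = 2.28645.
Mg apfu = 0.49524 × 2.28645 = 1.132.

1.132 Mg apfu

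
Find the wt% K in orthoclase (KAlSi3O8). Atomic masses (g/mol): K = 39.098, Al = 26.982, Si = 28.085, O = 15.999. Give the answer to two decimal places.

Molar mass of KAlSi3O8: 1*39.098 + 1*26.982 + 3*28.085 + 8*15.999 = 278.327 g/mol.
Mass of K per formula unit: 1 × 39.098 = 39.098 g.
Weight fraction K = 39.098 / 278.327 = 0.1405.

14.05 wt%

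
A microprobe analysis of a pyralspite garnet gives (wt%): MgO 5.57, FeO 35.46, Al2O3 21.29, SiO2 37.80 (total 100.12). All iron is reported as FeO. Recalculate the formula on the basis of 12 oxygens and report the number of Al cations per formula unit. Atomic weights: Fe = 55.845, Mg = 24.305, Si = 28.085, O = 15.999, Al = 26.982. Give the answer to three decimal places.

1.991 Al apfu

MgO: 5.57/40.304 = 0.13820 mol → 0.13820 mol Mg, 0.13820 mol O.
FeO: 35.46/71.844 = 0.49357 mol → 0.49357 mol Fe, 0.49357 mol O.
Al2O3: 21.29/101.961 = 0.20881 mol → 0.41762 mol Al, 0.62643 mol O.
SiO2: 37.80/60.083 = 0.62913 mol → 0.62913 mol Si, 1.25826 mol O.
Total oxygen = 2.51646 mol. Normalization factor = 12/2.51646 = 4.76860.
Al per 12 O = 0.41762 × 4.76860 = 1.991.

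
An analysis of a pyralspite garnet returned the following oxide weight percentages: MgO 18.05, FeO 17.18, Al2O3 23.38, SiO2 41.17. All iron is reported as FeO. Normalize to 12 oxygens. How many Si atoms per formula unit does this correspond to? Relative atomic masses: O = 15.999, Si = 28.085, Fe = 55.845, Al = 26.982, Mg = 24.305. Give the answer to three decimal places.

2.995 Si apfu

MgO: 18.05/40.304 = 0.44785 mol → 0.44785 mol Mg, 0.44785 mol O.
FeO: 17.18/71.844 = 0.23913 mol → 0.23913 mol Fe, 0.23913 mol O.
Al2O3: 23.38/101.961 = 0.22930 mol → 0.45860 mol Al, 0.68790 mol O.
SiO2: 41.17/60.083 = 0.68522 mol → 0.68522 mol Si, 1.37044 mol O.
Total oxygen = 2.74532 mol. Normalization factor = 12/2.74532 = 4.37108.
Si per 12 O = 0.68522 × 4.37108 = 2.995.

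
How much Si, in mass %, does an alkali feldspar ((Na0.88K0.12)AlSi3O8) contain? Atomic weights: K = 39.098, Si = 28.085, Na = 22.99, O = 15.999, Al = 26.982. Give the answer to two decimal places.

31.90 mass %

M((Na0.88K0.12)AlSi3O8) = 264.152 g/mol.
Si contributes 3 × 28.085 = 84.255 g per mole.
84.255/264.152 = 0.3190 → 31.90%.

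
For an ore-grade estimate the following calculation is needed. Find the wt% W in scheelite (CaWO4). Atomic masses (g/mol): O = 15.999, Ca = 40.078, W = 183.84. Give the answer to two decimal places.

Molar mass of CaWO4: 1×40.078 + 1×183.84 + 4×15.999 = 287.914 g/mol.
Mass of W per formula unit: 1 × 183.84 = 183.840 g.
Weight fraction W = 183.840 / 287.914 = 0.6385.

63.85 wt%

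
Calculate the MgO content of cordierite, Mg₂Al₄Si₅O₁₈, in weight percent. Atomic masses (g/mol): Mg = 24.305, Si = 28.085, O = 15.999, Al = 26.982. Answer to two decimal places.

Formula mass = 584.945 g/mol.
2 Mg → 2.0000 mol MgO per formula unit; M(MgO) = 40.304, so MgO mass = 80.608 g.
80.608/584.945 × 100 = 13.78 wt%.

13.78 wt%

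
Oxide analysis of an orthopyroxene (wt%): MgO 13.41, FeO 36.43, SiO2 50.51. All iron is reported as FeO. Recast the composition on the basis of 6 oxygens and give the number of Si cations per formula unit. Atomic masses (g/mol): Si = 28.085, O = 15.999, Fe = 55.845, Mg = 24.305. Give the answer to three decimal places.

2.001 Si apfu

MgO (M=40.304): mol = 0.33272; Mg = 0.33272, O = 0.33272.
FeO (M=71.844): mol = 0.50707; Fe = 0.50707, O = 0.50707.
SiO2 (M=60.083): mol = 0.84067; Si = 0.84067, O = 1.68134.
ΣO = 2.52113; factor = 6/ΣO = 2.37989.
Si apfu = 0.84067 × 2.37989 = 2.001.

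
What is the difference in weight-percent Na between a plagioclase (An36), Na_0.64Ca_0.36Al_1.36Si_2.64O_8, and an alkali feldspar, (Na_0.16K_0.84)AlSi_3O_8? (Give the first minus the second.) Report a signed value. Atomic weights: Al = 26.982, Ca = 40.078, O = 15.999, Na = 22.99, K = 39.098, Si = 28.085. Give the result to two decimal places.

Na in Na_0.64Ca_0.36Al_1.36Si_2.64O_8: molar mass 267.974 g/mol; 0.64×22.99 = 14.714 g → 5.49 wt%.
Na in (Na_0.16K_0.84)AlSi_3O_8: molar mass 275.750 g/mol; 0.16×22.99 = 3.678 g → 1.33 wt%.
Difference = 5.49 − 1.33 = 4.16 percentage points.

4.16 percentage points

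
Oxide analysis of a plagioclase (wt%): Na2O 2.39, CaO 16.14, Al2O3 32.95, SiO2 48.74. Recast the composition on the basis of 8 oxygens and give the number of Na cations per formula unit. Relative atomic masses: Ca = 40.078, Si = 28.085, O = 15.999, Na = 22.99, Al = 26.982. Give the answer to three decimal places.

Na2O: 2.39/61.979 = 0.03856 mol → 0.07712 mol Na, 0.03856 mol O.
CaO: 16.14/56.077 = 0.28782 mol → 0.28782 mol Ca, 0.28782 mol O.
Al2O3: 32.95/101.961 = 0.32316 mol → 0.64632 mol Al, 0.96948 mol O.
SiO2: 48.74/60.083 = 0.81121 mol → 0.81121 mol Si, 1.62242 mol O.
Total oxygen = 2.91828 mol. Normalization factor = 8/2.91828 = 2.74134.
Na per 8 O = 0.07712 × 2.74134 = 0.211.

0.211 Na apfu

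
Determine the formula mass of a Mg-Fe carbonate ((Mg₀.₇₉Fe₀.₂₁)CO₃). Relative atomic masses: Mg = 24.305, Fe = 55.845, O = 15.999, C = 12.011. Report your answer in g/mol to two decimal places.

90.94 g/mol

M = 0.79·24.305 + 0.21·55.845 + 1·12.011 + 3·15.999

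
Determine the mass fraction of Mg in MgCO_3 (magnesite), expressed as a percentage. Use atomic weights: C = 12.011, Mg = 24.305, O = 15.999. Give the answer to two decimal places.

28.83 weight percent

M(MgCO_3) = 84.313 g/mol.
Mg contributes 1 × 24.305 = 24.305 g per mole.
24.305/84.313 = 0.2883 → 28.83%.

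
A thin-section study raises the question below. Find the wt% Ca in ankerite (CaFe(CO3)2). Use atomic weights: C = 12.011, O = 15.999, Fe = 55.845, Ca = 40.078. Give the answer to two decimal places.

Formula mass = 1*40.078 + 1*55.845 + 2*12.011 + 6*15.999 = 215.939 g/mol, of which 40.078 g is Ca.
So Ca makes up 40.078/215.939 = 0.1856 of the mass, i.e. 18.56%.

18.56 wt%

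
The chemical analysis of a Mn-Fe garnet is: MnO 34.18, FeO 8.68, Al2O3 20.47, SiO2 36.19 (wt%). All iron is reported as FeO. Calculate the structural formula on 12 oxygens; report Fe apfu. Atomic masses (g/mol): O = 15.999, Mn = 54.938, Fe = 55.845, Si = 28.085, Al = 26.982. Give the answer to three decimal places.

0.602 Fe apfu

MnO (M=70.937): mol = 0.48184; Mn = 0.48184, O = 0.48184.
FeO (M=71.844): mol = 0.12082; Fe = 0.12082, O = 0.12082.
Al2O3 (M=101.961): mol = 0.20076; Al = 0.40152, O = 0.60228.
SiO2 (M=60.083): mol = 0.60233; Si = 0.60233, O = 1.20466.
ΣO = 2.40960; factor = 12/ΣO = 4.98008.
Fe apfu = 0.12082 × 4.98008 = 0.602.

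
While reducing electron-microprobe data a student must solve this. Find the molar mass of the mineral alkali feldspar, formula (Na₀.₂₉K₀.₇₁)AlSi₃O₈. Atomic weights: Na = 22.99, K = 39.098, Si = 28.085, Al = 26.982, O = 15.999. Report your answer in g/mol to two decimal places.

273.66 g/mol

The formula mass is the sum 0.29(22.99) + 0.71(39.098) + 1(26.982) + 3(28.085) + 8(15.999).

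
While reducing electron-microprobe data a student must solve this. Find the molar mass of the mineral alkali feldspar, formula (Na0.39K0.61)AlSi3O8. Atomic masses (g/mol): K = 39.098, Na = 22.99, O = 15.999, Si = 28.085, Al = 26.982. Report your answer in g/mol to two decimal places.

272.04 g/mol

The formula mass is the sum 0.39(22.99) + 0.61(39.098) + 1(26.982) + 3(28.085) + 8(15.999).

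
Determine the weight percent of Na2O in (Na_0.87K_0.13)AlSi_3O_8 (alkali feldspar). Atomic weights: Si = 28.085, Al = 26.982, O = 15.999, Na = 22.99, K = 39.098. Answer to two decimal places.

10.20 wt%

Formula mass = 264.313 g/mol.
0.87 Na → 0.4350 mol Na2O per formula unit; M(Na2O) = 61.979, so Na2O mass = 26.961 g.
26.961/264.313 × 100 = 10.20 wt%.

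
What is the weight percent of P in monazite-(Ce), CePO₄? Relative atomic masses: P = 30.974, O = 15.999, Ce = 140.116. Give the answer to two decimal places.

13.18 mass %

Molar mass of CePO₄: 1·140.116 + 1·30.974 + 4·15.999 = 235.086 g/mol.
Mass of P per formula unit: 1 × 30.974 = 30.974 g.
Weight fraction P = 30.974 / 235.086 = 0.1318.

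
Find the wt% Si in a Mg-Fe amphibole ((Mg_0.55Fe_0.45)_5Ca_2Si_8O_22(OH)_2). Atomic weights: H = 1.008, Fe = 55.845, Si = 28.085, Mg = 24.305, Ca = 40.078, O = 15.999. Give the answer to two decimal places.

25.44 mass %

M((Mg_0.55Fe_0.45)_5Ca_2Si_8O_22(OH)_2) = 883.318 g/mol.
Si contributes 8 × 28.085 = 224.680 g per mole.
224.680/883.318 = 0.2544 → 25.44%.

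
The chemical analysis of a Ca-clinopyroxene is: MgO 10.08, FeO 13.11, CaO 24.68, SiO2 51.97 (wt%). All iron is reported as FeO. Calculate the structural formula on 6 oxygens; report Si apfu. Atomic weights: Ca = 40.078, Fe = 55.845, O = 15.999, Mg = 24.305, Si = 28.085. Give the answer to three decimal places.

10.08 wt% MgO ÷ 40.304 g/mol = 0.25010 mol, giving 0.25010 Mg and 0.25010 O.
13.11 wt% FeO ÷ 71.844 g/mol = 0.18248 mol, giving 0.18248 Fe and 0.18248 O.
24.68 wt% CaO ÷ 56.077 g/mol = 0.44011 mol, giving 0.44011 Ca and 0.44011 O.
51.97 wt% SiO2 ÷ 60.083 g/mol = 0.86497 mol, giving 0.86497 Si and 1.72994 O.
Oxygen sums to 2.60263; scaling by 6/2.60263 = 2.30536 puts the formula on 6 O.
Si: 0.86497 × 2.30536 = 1.994 atoms per formula unit.

1.994 Si apfu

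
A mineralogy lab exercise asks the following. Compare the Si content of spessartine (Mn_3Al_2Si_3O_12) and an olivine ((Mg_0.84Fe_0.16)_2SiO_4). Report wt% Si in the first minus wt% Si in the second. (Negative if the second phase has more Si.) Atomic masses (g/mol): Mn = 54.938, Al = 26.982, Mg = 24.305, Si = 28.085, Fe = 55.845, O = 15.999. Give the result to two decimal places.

M(Mn_3Al_2Si_3O_12) = 495.021 g/mol, so wt% Si = 84.255/495.021 × 100 = 17.02%.
M((Mg_0.84Fe_0.16)_2SiO_4) = 150.784 g/mol, so wt% Si = 28.085/150.784 × 100 = 18.63%.
17.02 − 18.63 = -1.61 pp.

-1.61 percentage points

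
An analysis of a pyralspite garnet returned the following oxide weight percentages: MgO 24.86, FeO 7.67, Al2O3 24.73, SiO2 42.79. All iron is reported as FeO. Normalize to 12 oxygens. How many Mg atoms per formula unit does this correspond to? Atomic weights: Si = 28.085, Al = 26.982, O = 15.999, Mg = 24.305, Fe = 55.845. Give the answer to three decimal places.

MgO (M=40.304): mol = 0.61681; Mg = 0.61681, O = 0.61681.
FeO (M=71.844): mol = 0.10676; Fe = 0.10676, O = 0.10676.
Al2O3 (M=101.961): mol = 0.24254; Al = 0.48508, O = 0.72762.
SiO2 (M=60.083): mol = 0.71218; Si = 0.71218, O = 1.42436.
ΣO = 2.87555; factor = 12/ΣO = 4.17311.
Mg apfu = 0.61681 × 4.17311 = 2.574.

2.574 Mg apfu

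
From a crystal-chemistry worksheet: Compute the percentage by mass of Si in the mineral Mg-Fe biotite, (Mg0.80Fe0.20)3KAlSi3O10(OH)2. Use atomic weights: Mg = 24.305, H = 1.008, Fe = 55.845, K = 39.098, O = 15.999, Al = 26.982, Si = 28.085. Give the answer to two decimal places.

19.32 weight percent

M((Mg0.80Fe0.20)3KAlSi3O10(OH)2) = 436.178 g/mol.
Si contributes 3 × 28.085 = 84.255 g per mole.
84.255/436.178 = 0.1932 → 19.32%.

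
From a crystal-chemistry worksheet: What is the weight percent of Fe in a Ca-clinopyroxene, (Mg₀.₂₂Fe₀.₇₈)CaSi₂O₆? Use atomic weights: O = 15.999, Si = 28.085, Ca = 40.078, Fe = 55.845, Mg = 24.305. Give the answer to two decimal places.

Formula mass = 0.22·24.305 + 0.78·55.845 + 1·40.078 + 2·28.085 + 6·15.999 = 241.148 g/mol, of which 43.559 g is Fe.
So Fe makes up 43.559/241.148 = 0.1806 of the mass, i.e. 18.06%.

18.06 mass %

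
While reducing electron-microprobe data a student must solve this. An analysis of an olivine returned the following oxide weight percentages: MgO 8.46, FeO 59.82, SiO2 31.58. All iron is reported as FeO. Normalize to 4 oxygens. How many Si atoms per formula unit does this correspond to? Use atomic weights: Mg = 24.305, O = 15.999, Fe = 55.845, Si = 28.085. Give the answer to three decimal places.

8.46 wt% MgO ÷ 40.304 g/mol = 0.20990 mol, giving 0.20990 Mg and 0.20990 O.
59.82 wt% FeO ÷ 71.844 g/mol = 0.83264 mol, giving 0.83264 Fe and 0.83264 O.
31.58 wt% SiO2 ÷ 60.083 g/mol = 0.52561 mol, giving 0.52561 Si and 1.05122 O.
Oxygen sums to 2.09376; scaling by 4/2.09376 = 1.91044 puts the formula on 4 O.
Si: 0.52561 × 1.91044 = 1.004 atoms per formula unit.

1.004 Si apfu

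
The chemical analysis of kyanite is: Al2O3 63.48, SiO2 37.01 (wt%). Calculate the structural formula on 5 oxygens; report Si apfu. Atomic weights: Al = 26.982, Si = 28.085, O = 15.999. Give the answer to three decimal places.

63.48 wt% Al2O3 ÷ 101.961 g/mol = 0.62259 mol, giving 1.24518 Al and 1.86777 O.
37.01 wt% SiO2 ÷ 60.083 g/mol = 0.61598 mol, giving 0.61598 Si and 1.23196 O.
Oxygen sums to 3.09973; scaling by 5/3.09973 = 1.61304 puts the formula on 5 O.
Si: 0.61598 × 1.61304 = 0.994 atoms per formula unit.

0.994 Si apfu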